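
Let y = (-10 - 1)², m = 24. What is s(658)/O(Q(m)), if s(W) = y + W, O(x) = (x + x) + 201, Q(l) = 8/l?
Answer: 2337/605 ≈ 3.8628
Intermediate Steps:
y = 121 (y = (-11)² = 121)
O(x) = 201 + 2*x (O(x) = 2*x + 201 = 201 + 2*x)
s(W) = 121 + W
s(658)/O(Q(m)) = (121 + 658)/(201 + 2*(8/24)) = 779/(201 + 2*(8*(1/24))) = 779/(201 + 2*(⅓)) = 779/(201 + ⅔) = 779/(605/3) = 779*(3/605) = 2337/605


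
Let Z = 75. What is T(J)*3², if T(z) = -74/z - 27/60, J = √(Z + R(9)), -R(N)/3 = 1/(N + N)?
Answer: -81/20 - 666*√2694/449 ≈ -81.039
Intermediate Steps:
R(N) = -3/(2*N) (R(N) = -3/(N + N) = -3*1/(2*N) = -3/(2*N))
J = √2694/6 (J = √(75 - 3/2/9) = √(75 - 3/2*⅑) = √(75 - ⅙) = √(449/6) = √2694/6 ≈ 8.6506)
T(z) = -9/20 - 74/z (T(z) = -74/z - 27*1/60 = -74/z - 9/20 = -9/20 - 74/z)
T(J)*3² = (-9/20 - 74*√2694/449)*3² = (-9/20 - 74*√2694/449)*9 = -81/20 - 666*√2694/449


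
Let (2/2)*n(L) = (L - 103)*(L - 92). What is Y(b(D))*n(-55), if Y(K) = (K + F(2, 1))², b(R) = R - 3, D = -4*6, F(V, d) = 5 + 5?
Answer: 6712314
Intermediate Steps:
F(V, d) = 10
n(L) = (-103 + L)*(-92 + L) (n(L) = (L - 103)*(L - 92) = (-103 + L)*(-92 + L))
D = -24
b(R) = -3 + R
Y(K) = (10 + K)² (Y(K) = (K + 10)² = (10 + K)²)
Y(b(D))*n(-55) = (10 + (-3 - 24))²*(9476 + (-55)² - 195*(-55)) = (10 - 27)²*(9476 + 3025 + 10725) = (-17)²*23226 = 289*23226 = 6712314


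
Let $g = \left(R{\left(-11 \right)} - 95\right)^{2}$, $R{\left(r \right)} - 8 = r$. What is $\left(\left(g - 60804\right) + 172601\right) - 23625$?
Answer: $97776$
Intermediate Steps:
$R{\left(r \right)} = 8 + r$
$g = 9604$ ($g = \left(\left(8 - 11\right) - 95\right)^{2} = \left(-3 - 95\right)^{2} = \left(-98\right)^{2} = 9604$)
$\left(\left(g - 60804\right) + 172601\right) - 23625 = \left(\left(9604 - 60804\right) + 172601\right) - 23625 = \left(-51200 + 172601\right) - 23625 = 121401 - 23625 = 97776$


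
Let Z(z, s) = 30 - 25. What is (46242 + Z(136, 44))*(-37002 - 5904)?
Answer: -1984273782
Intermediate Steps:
Z(z, s) = 5
(46242 + Z(136, 44))*(-37002 - 5904) = (46242 + 5)*(-37002 - 5904) = 46247*(-42906) = -1984273782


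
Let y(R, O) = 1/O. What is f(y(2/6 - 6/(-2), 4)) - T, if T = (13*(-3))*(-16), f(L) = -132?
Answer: -756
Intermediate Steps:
T = 624 (T = -39*(-16) = 624)
f(y(2/6 - 6/(-2), 4)) - T = -132 - 1*624 = -132 - 624 = -756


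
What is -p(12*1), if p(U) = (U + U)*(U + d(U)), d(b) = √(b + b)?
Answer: -288 - 48*√6 ≈ -405.58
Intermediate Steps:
d(b) = √2*√b (d(b) = √(2*b) = √2*√b)
p(U) = 2*U*(U + √2*√U) (p(U) = (U + U)*(U + √2*√U) = (2*U)*(U + √2*√U) = 2*U*(U + √2*√U))
-p(12*1) = -2*12*1*(12*1 + √2*√(12*1)) = -2*12*(12 + √2*√12) = -2*12*(12 + √2*(2*√3)) = -2*12*(12 + 2*√6) = -(288 + 48*√6) = -288 - 48*√6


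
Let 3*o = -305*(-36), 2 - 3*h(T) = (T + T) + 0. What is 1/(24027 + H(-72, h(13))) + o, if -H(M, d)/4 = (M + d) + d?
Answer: 89227141/24379 ≈ 3660.0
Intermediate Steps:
h(T) = ⅔ - 2*T/3 (h(T) = ⅔ - ((T + T) + 0)/3 = ⅔ - (2*T + 0)/3 = ⅔ - 2*T/3)
H(M, d) = -8*d - 4*M (H(M, d) = -4*((M + d) + d) = -4*(M + 2*d) = -8*d - 4*M)
o = 3660 (o = (-305*(-36))/3 = (⅓)*10980 = 3660)
1/(24027 + H(-72, h(13))) + o = 1/(24027 + (-8*(⅔ - ⅔*13) - 4*(-72))) + 3660 = 1/(24027 + (-8*(⅔ - 26/3) + 288)) + 3660 = 1/(24027 + (-8*(-8) + 288)) + 3660 = 1/(24027 + (64 + 288)) + 3660 = 1/(24027 + 352) + 3660 = 1/24379 + 3660 = 89227141/24379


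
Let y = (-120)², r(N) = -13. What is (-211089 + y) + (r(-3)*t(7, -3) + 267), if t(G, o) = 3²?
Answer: -196539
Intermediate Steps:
t(G, o) = 9
y = 14400
(-211089 + y) + (r(-3)*t(7, -3) + 267) = (-211089 + 14400) + (-13*9 + 267) = -196689 + (-117 + 267) = -196689 + 150 = -196539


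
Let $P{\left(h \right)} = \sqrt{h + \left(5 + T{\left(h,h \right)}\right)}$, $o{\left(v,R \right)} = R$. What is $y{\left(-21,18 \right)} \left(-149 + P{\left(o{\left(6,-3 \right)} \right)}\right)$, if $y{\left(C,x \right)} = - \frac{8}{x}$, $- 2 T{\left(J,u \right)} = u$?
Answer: $\frac{596}{9} - \frac{2 \sqrt{14}}{9} \approx 65.391$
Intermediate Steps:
$T{\left(J,u \right)} = - \frac{u}{2}$
$P{\left(h \right)} = \sqrt{5 + \frac{h}{2}}$ ($P{\left(h \right)} = \sqrt{h - \left(-5 + \frac{h}{2}\right)} = \sqrt{5 + \frac{h}{2}}$)
$y{\left(-21,18 \right)} \left(-149 + P{\left(o{\left(6,-3 \right)} \right)}\right) = - \frac{8}{18} \left(-149 + \frac{\sqrt{20 + 2 \left(-3\right)}}{2}\right) = \left(-8\right) \frac{1}{18} \left(-149 + \frac{\sqrt{20 - 6}}{2}\right) = - \frac{4 \left(-149 + \frac{\sqrt{14}}{2}\right)}{9} = \frac{596}{9} - \frac{2 \sqrt{14}}{9}$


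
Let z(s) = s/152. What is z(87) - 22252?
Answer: -3382217/152 ≈ -22251.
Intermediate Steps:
z(s) = s/152 (z(s) = s*(1/152) = s/152)
z(87) - 22252 = (1/152)*87 - 22252 = 87/152 - 22252 = -3382217/152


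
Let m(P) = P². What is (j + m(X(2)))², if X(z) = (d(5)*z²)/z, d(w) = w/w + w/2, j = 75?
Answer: 15376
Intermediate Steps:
d(w) = 1 + w/2 (d(w) = 1 + w*(½) = 1 + w/2)
X(z) = 7*z/2 (X(z) = ((1 + (½)*5)*z²)/z = ((1 + 5/2)*z²)/z = (7*z²/2)/z = 7*z/2)
(j + m(X(2)))² = (75 + ((7/2)*2)²)² = (75 + 7²)² = (75 + 49)² = 124² = 15376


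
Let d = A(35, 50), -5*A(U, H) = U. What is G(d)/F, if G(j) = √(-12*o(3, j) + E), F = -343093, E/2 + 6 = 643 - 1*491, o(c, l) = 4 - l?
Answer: -4*√10/343093 ≈ -3.6868e-5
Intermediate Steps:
A(U, H) = -U/5
d = -7 (d = -⅕*35 = -7)
E = 292 (E = -12 + 2*(643 - 1*491) = -12 + 2*(643 - 491) = -12 + 2*152 = -12 + 304 = 292)
G(j) = √(244 + 12*j) (G(j) = √(-12*(4 - j) + 292) = √((-48 + 12*j) + 292) = √(244 + 12*j))
G(d)/F = (2*√(61 + 3*(-7)))/(-343093) = (2*√(61 - 21))*(-1/343093) = (2*√40)*(-1/343093) = (2*(2*√10))*(-1/343093) = (4*√10)*(-1/343093) = -4*√10/343093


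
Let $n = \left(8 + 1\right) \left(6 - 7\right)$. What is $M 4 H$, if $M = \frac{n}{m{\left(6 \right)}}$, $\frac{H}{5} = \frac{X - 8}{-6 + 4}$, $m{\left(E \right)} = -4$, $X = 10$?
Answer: $-45$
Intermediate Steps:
$H = -5$ ($H = 5 \frac{10 - 8}{-6 + 4} = 5 \frac{2}{-2} = 5 \cdot 2 \left(- \frac{1}{2}\right) = 5 \left(-1\right) = -5$)
$n = -9$ ($n = 9 \left(-1\right) = -9$)
$M = \frac{9}{4}$ ($M = - \frac{9}{-4} = \left(-9\right) \left(- \frac{1}{4}\right) = \frac{9}{4} \approx 2.25$)
$M 4 H = \frac{9}{4} \cdot 4 \left(-5\right) = 9 \left(-5\right) = -45$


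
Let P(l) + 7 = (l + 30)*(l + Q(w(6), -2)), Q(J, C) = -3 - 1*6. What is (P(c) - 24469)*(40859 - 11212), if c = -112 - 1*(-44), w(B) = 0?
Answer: -638892850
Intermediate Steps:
Q(J, C) = -9 (Q(J, C) = -3 - 6 = -9)
c = -68 (c = -112 + 44 = -68)
P(l) = -7 + (-9 + l)*(30 + l) (P(l) = -7 + (l + 30)*(l - 9) = -7 + (30 + l)*(-9 + l) = -7 + (-9 + l)*(30 + l))
(P(c) - 24469)*(40859 - 11212) = ((-277 + (-68)² + 21*(-68)) - 24469)*(40859 - 11212) = ((-277 + 4624 - 1428) - 24469)*29647 = (2919 - 24469)*29647 = -21550*29647 = -638892850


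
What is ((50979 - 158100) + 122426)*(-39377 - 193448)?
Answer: -3563386625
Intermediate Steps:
((50979 - 158100) + 122426)*(-39377 - 193448) = (-107121 + 122426)*(-232825) = 15305*(-232825) = -3563386625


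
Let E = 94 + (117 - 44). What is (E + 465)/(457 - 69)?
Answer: 158/97 ≈ 1.6289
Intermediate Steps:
E = 167 (E = 94 + 73 = 167)
(E + 465)/(457 - 69) = (167 + 465)/(457 - 69) = 632/388 = 632*(1/388) = 158/97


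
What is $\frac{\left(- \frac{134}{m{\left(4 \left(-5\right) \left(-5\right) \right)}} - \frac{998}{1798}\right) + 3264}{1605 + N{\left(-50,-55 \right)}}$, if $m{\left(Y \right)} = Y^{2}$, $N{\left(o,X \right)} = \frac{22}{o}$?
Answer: $\frac{14669124767}{7212497200} \approx 2.0338$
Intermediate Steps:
$\frac{\left(- \frac{134}{m{\left(4 \left(-5\right) \left(-5\right) \right)}} - \frac{998}{1798}\right) + 3264}{1605 + N{\left(-50,-55 \right)}} = \frac{\left(- \frac{134}{\left(4 \left(-5\right) \left(-5\right)\right)^{2}} - \frac{998}{1798}\right) + 3264}{1605 + \frac{22}{-50}} = \frac{\left(- \frac{134}{\left(\left(-20\right) \left(-5\right)\right)^{2}} - \frac{499}{899}\right) + 3264}{1605 + 22 \left(- \frac{1}{50}\right)} = \frac{\left(- \frac{134}{100^{2}} - \frac{499}{899}\right) + 3264}{1605 - \frac{11}{25}} = \frac{\left(- \frac{134}{10000} - \frac{499}{899}\right) + 3264}{\frac{40114}{25}} = \left(\left(\left(-134\right) \frac{1}{10000} - \frac{499}{899}\right) + 3264\right) \frac{25}{40114} = \left(\left(- \frac{67}{5000} - \frac{499}{899}\right) + 3264\right) \frac{25}{40114} = \left(- \frac{2555233}{4495000} + 3264\right) \frac{25}{40114} = \frac{14669124767}{4495000} \cdot \frac{25}{40114} = \frac{14669124767}{7212497200}$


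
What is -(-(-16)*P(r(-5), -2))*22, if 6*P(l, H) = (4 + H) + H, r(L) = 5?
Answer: 0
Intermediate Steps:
P(l, H) = ⅔ + H/3 (P(l, H) = ((4 + H) + H)/6 = (4 + 2*H)/6 = ⅔ + H/3)
-(-(-16)*P(r(-5), -2))*22 = -(-(-16)*(⅔ + (⅓)*(-2)))*22 = -(-(-16)*(⅔ - ⅔))*22 = -(-(-16)*0)*22 = -(-16*0)*22 = -0*22 = -1*0 = 0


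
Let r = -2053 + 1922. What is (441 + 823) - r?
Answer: 1395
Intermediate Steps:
r = -131
(441 + 823) - r = (441 + 823) - 1*(-131) = 1264 + 131 = 1395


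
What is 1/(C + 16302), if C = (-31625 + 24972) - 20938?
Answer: -1/11289 ≈ -8.8582e-5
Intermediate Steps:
C = -27591 (C = -6653 - 20938 = -27591)
1/(C + 16302) = 1/(-27591 + 16302) = 1/(-11289) = -1/11289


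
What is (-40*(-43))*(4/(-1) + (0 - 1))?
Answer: -8600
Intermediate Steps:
(-40*(-43))*(4/(-1) + (0 - 1)) = 1720*(-1*4 - 1) = 1720*(-4 - 1) = 1720*(-5) = -8600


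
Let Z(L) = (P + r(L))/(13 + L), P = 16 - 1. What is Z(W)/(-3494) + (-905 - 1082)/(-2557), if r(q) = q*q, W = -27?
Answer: 24774625/31269553 ≈ 0.79229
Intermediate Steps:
r(q) = q**2
P = 15
Z(L) = (15 + L**2)/(13 + L)
Z(W)/(-3494) + (-905 - 1082)/(-2557) = ((15 + (-27)**2)/(13 - 27))/(-3494) + (-905 - 1082)/(-2557) = ((15 + 729)/(-14))*(-1/3494) - 1987*(-1/2557) = -1/14*744*(-1/3494) + 1987/2557 = -372/7*(-1/3494) + 1987/2557 = 186/12229 + 1987/2557 = 24774625/31269553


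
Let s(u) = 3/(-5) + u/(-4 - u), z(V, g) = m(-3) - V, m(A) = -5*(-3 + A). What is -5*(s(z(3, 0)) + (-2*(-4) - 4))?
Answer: -392/31 ≈ -12.645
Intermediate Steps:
m(A) = 15 - 5*A
z(V, g) = 30 - V (z(V, g) = (15 - 5*(-3)) - V = (15 + 15) - V = 30 - V)
s(u) = -⅗ + u/(-4 - u) (s(u) = 3*(-⅕) + u/(-4 - u) = -⅗ + u/(-4 - u))
-5*(s(z(3, 0)) + (-2*(-4) - 4)) = -5*(4*(-3 - 2*(30 - 1*3))/(5*(4 + (30 - 1*3))) + (-2*(-4) - 4)) = -5*(4*(-3 - 2*(30 - 3))/(5*(4 + (30 - 3))) + (8 - 4)) = -5*(4*(-3 - 2*27)/(5*(4 + 27)) + 4) = -5*((⅘)*(-3 - 54)/31 + 4) = -5*((⅘)*(1/31)*(-57) + 4) = -5*(-228/155 + 4) = -5*392/155 = -392/31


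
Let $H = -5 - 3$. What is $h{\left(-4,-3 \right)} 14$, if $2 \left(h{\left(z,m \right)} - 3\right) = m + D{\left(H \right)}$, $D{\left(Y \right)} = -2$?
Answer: $7$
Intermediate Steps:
$H = -8$
$h{\left(z,m \right)} = 2 + \frac{m}{2}$ ($h{\left(z,m \right)} = 3 + \frac{m - 2}{2} = 3 + \frac{-2 + m}{2} = 3 + \left(-1 + \frac{m}{2}\right) = 2 + \frac{m}{2}$)
$h{\left(-4,-3 \right)} 14 = \left(2 + \frac{1}{2} \left(-3\right)\right) 14 = \left(2 - \frac{3}{2}\right) 14 = \frac{1}{2} \cdot 14 = 7$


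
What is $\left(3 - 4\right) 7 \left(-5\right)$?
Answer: $35$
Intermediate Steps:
$\left(3 - 4\right) 7 \left(-5\right) = \left(-1\right) 7 \left(-5\right) = \left(-7\right) \left(-5\right) = 35$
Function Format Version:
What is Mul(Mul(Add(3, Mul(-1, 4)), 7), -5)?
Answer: 35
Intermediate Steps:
Mul(Mul(Add(3, Mul(-1, 4)), 7), -5) = Mul(Mul(Add(3, -4), 7), -5) = Mul(Mul(-1, 7), -5) = Mul(-7, -5) = 35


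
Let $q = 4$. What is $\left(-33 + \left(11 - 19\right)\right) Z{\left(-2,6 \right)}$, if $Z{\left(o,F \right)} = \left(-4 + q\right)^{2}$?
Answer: $0$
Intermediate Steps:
$Z{\left(o,F \right)} = 0$ ($Z{\left(o,F \right)} = \left(-4 + 4\right)^{2} = 0^{2} = 0$)
$\left(-33 + \left(11 - 19\right)\right) Z{\left(-2,6 \right)} = \left(-33 + \left(11 - 19\right)\right) 0 = \left(-33 - 8\right) 0 = \left(-41\right) 0 = 0$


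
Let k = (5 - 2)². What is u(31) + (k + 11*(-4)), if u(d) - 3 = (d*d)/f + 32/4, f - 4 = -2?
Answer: 913/2 ≈ 456.50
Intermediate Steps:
f = 2 (f = 4 - 2 = 2)
k = 9 (k = 3² = 9)
u(d) = 11 + d²/2 (u(d) = 3 + ((d*d)/2 + 32/4) = 3 + (d²*(½) + 32*(¼)) = 3 + (d²/2 + 8) = 3 + (8 + d²/2) = 11 + d²/2)
u(31) + (k + 11*(-4)) = (11 + (½)*31²) + (9 + 11*(-4)) = (11 + (½)*961) + (9 - 44) = (11 + 961/2) - 35 = 983/2 - 35 = 913/2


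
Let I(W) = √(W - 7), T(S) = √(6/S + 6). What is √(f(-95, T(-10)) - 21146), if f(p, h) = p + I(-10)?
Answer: √(-21241 + I*√17) ≈ 0.014 + 145.74*I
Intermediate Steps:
T(S) = √(6 + 6/S)
I(W) = √(-7 + W)
f(p, h) = p + I*√17 (f(p, h) = p + √(-7 - 10) = p + √(-17) = p + I*√17)
√(f(-95, T(-10)) - 21146) = √((-95 + I*√17) - 21146) = √(-21241 + I*√17)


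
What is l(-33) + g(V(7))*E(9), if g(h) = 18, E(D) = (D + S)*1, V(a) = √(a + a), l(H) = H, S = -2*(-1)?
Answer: 165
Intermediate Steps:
S = 2
V(a) = √2*√a (V(a) = √(2*a) = √2*√a)
E(D) = 2 + D (E(D) = (D + 2)*1 = (2 + D)*1 = 2 + D)
l(-33) + g(V(7))*E(9) = -33 + 18*(2 + 9) = -33 + 18*11 = -33 + 198 = 165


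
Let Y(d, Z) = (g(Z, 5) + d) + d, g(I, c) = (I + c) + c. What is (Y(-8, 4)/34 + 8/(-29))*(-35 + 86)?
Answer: -495/29 ≈ -17.069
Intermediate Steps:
g(I, c) = I + 2*c
Y(d, Z) = 10 + Z + 2*d (Y(d, Z) = ((Z + 2*5) + d) + d = ((Z + 10) + d) + d = ((10 + Z) + d) + d = (10 + Z + d) + d = 10 + Z + 2*d)
(Y(-8, 4)/34 + 8/(-29))*(-35 + 86) = ((10 + 4 + 2*(-8))/34 + 8/(-29))*(-35 + 86) = ((10 + 4 - 16)*(1/34) + 8*(-1/29))*51 = (-2*1/34 - 8/29)*51 = (-1/17 - 8/29)*51 = -165/493*51 = -495/29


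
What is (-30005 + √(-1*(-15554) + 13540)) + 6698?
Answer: -23307 + √29094 ≈ -23136.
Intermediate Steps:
(-30005 + √(-1*(-15554) + 13540)) + 6698 = (-30005 + √(15554 + 13540)) + 6698 = (-30005 + √29094) + 6698 = -23307 + √29094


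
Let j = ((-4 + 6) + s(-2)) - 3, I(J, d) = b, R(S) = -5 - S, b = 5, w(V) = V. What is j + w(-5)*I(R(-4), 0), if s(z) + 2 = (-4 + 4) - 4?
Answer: -32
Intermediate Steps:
s(z) = -6 (s(z) = -2 + ((-4 + 4) - 4) = -2 + (0 - 4) = -2 - 4 = -6)
I(J, d) = 5
j = -7 (j = ((-4 + 6) - 6) - 3 = (2 - 6) - 3 = -4 - 3 = -7)
j + w(-5)*I(R(-4), 0) = -7 - 5*5 = -7 - 25 = -32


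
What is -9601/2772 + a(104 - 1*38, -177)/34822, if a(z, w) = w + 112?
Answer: -167253101/48263292 ≈ -3.4654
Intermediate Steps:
a(z, w) = 112 + w
-9601/2772 + a(104 - 1*38, -177)/34822 = -9601/2772 + (112 - 177)/34822 = -9601*1/2772 - 65*1/34822 = -9601/2772 - 65/34822 = -167253101/48263292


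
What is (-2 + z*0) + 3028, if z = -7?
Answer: 3026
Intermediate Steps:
(-2 + z*0) + 3028 = (-2 - 7*0) + 3028 = (-2 + 0) + 3028 = -2 + 3028 = 3026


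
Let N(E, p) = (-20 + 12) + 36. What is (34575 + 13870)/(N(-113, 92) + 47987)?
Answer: 9689/9603 ≈ 1.0090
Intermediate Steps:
N(E, p) = 28 (N(E, p) = -8 + 36 = 28)
(34575 + 13870)/(N(-113, 92) + 47987) = (34575 + 13870)/(28 + 47987) = 48445/48015 = 48445*(1/48015) = 9689/9603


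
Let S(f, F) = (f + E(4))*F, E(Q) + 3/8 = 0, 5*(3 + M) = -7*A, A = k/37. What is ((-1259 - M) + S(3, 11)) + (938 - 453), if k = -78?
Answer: -1102713/1480 ≈ -745.08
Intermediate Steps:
A = -78/37 ≈ -2.1081
M = -9/185 (M = -3 + (-7*(-78/37))/5 = -3 + (1/5)*(546/37) = -3 + 546/185 = -9/185 ≈ -0.048649)
E(Q) = -3/8 (E(Q) = -3/8 + 0 = -3/8)
S(f, F) = F*(-3/8 + f) (S(f, F) = (f - 3/8)*F = (-3/8 + f)*F = F*(-3/8 + f))
((-1259 - M) + S(3, 11)) + (938 - 453) = ((-1259 - 1*(-9/185)) + (1/8)*11*(-3 + 8*3)) + (938 - 453) = ((-1259 + 9/185) + (1/8)*11*(-3 + 24)) + 485 = (-232906/185 + (1/8)*11*21) + 485 = (-232906/185 + 231/8) + 485 = -1820513/1480 + 485 = -1102713/1480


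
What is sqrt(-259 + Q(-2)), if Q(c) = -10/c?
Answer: I*sqrt(254) ≈ 15.937*I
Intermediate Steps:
sqrt(-259 + Q(-2)) = sqrt(-259 - 10/(-2)) = sqrt(-259 - 10*(-1/2)) = sqrt(-259 + 5) = sqrt(-254) = I*sqrt(254)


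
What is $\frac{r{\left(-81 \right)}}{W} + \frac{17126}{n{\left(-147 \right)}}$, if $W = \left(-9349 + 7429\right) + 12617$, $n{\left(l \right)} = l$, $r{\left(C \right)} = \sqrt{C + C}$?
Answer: $- \frac{17126}{147} + \frac{9 i \sqrt{2}}{10697} \approx -116.5 + 0.0011899 i$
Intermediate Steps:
$r{\left(C \right)} = \sqrt{2} \sqrt{C}$ ($r{\left(C \right)} = \sqrt{2 C} = \sqrt{2} \sqrt{C}$)
$W = 10697$ ($W = -1920 + 12617 = 10697$)
$\frac{r{\left(-81 \right)}}{W} + \frac{17126}{n{\left(-147 \right)}} = \frac{\sqrt{2} \sqrt{-81}}{10697} + \frac{17126}{-147} = \sqrt{2} \cdot 9 i \frac{1}{10697} + 17126 \left(- \frac{1}{147}\right) = 9 i \sqrt{2} \cdot \frac{1}{10697} - \frac{17126}{147} = \frac{9 i \sqrt{2}}{10697} - \frac{17126}{147} = - \frac{17126}{147} + \frac{9 i \sqrt{2}}{10697}$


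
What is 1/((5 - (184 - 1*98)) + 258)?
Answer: 1/177 ≈ 0.0056497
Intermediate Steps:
1/((5 - (184 - 1*98)) + 258) = 1/((5 - (184 - 98)) + 258) = 1/((5 - 1*86) + 258) = 1/((5 - 86) + 258) = 1/(-81 + 258) = 1/177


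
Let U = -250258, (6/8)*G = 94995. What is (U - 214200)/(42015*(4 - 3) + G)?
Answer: -464458/168675 ≈ -2.7536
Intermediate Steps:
G = 126660 (G = (4/3)*94995 = 126660)
(U - 214200)/(42015*(4 - 3) + G) = (-250258 - 214200)/(42015*(4 - 3) + 126660) = -464458/(42015*1 + 126660) = -464458/(42015 + 126660) = -464458/168675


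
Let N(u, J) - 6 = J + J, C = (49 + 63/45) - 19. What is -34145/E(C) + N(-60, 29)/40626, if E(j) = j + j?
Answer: -3467926877/6378282 ≈ -543.71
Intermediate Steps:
C = 157/5 (C = (49 + 63*(1/45)) - 19 = (49 + 7/5) - 19 = 252/5 - 19 = 157/5 ≈ 31.400)
N(u, J) = 6 + 2*J (N(u, J) = 6 + (J + J) = 6 + 2*J)
E(j) = 2*j
-34145/E(C) + N(-60, 29)/40626 = -34145/(2*(157/5)) + (6 + 2*29)/40626 = -34145/314/5 + (6 + 58)*(1/40626) = -34145*5/314 + 64*(1/40626) = -170725/314 + 32/20313 = -3467926877/6378282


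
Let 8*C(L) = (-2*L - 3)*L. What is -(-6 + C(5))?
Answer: 113/8 ≈ 14.125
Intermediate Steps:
C(L) = L*(-3 - 2*L)/8 (C(L) = ((-2*L - 3)*L)/8 = ((-3 - 2*L)*L)/8 = (L*(-3 - 2*L))/8 = L*(-3 - 2*L)/8)
-(-6 + C(5)) = -(-6 - 1/8*5*(3 + 2*5)) = -(-6 - 1/8*5*(3 + 10)) = -(-6 - 1/8*5*13) = -(-6 - 65/8) = -1*(-113/8) = 113/8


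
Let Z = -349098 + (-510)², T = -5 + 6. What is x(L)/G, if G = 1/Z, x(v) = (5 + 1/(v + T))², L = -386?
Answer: -47064380064/21175 ≈ -2.2226e+6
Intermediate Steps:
T = 1
Z = -88998 (Z = -349098 + 260100 = -88998)
x(v) = (5 + 1/(1 + v))² (x(v) = (5 + 1/(v + 1))² = (5 + 1/(1 + v))²)
G = -1/88998 (G = 1/(-88998) = -1/88998 ≈ -1.1236e-5)
x(L)/G = ((6 + 5*(-386))²/(1 - 386)²)/(-1/88998) = ((6 - 1930)²/(-385)²)*(-88998) = ((1/148225)*(-1924)²)*(-88998) = ((1/148225)*3701776)*(-88998) = (3701776/148225)*(-88998) = -47064380064/21175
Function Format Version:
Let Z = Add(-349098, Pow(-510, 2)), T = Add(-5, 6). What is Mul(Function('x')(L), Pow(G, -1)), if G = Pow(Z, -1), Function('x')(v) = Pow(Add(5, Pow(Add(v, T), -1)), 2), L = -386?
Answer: Rational(-47064380064, 21175) ≈ -2.2226e+6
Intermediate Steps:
T = 1
Z = -88998 (Z = Add(-349098, 260100) = -88998)
Function('x')(v) = Pow(Add(5, Pow(Add(1, v), -1)), 2) (Function('x')(v) = Pow(Add(5, Pow(Add(v, 1), -1)), 2) = Pow(Add(5, Pow(Add(1, v), -1)), 2))
G = Rational(-1, 88998) (G = Pow(-88998, -1) = Rational(-1, 88998) ≈ -1.1236e-5)
Mul(Function('x')(L), Pow(G, -1)) = Mul(Mul(Pow(Add(1, -386), -2), Pow(Add(6, Mul(5, -386)), 2)), Pow(Rational(-1, 88998), -1)) = Mul(Mul(Pow(-385, -2), Pow(Add(6, -1930), 2)), -88998) = Mul(Mul(Rational(1, 148225), Pow(-1924, 2)), -88998) = Mul(Mul(Rational(1, 148225), 3701776), -88998) = Mul(Rational(3701776, 148225), -88998) = Rational(-47064380064, 21175)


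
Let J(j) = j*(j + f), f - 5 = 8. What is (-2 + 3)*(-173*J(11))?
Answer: -45672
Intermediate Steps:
f = 13 (f = 5 + 8 = 13)
J(j) = j*(13 + j) (J(j) = j*(j + 13) = j*(13 + j))
(-2 + 3)*(-173*J(11)) = (-2 + 3)*(-1903*(13 + 11)) = 1*(-1903*24) = 1*(-173*264) = 1*(-45672) = -45672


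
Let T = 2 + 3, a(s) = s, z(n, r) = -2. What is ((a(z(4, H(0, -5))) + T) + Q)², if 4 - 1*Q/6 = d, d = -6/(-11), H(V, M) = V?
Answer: 68121/121 ≈ 562.98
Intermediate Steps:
d = 6/11 (d = -6*(-1/11) = 6/11 ≈ 0.54545)
T = 5
Q = 228/11 (Q = 24 - 6*6/11 = 24 - 36/11 = 228/11 ≈ 20.727)
((a(z(4, H(0, -5))) + T) + Q)² = ((-2 + 5) + 228/11)² = (3 + 228/11)² = (261/11)² = 68121/121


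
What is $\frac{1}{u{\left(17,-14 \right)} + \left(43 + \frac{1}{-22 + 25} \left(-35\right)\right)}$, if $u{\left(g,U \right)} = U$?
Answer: $\frac{3}{52} \approx 0.057692$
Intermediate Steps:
$\frac{1}{u{\left(17,-14 \right)} + \left(43 + \frac{1}{-22 + 25} \left(-35\right)\right)} = \frac{1}{-14 + \left(43 + \frac{1}{-22 + 25} \left(-35\right)\right)} = \frac{1}{-14 + \left(43 + \frac{1}{3} \left(-35\right)\right)} = \frac{1}{-14 + \left(43 - \frac{35}{3}\right)} = \frac{1}{-14 + \frac{94}{3}} = \frac{1}{\frac{52}{3}} = \frac{3}{52}$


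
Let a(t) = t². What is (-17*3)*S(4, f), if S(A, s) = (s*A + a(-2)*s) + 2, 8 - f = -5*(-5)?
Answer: 6834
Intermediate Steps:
f = -17 (f = 8 - (-5)*(-5) = 8 - 1*25 = 8 - 25 = -17)
S(A, s) = 2 + 4*s + A*s (S(A, s) = (s*A + (-2)²*s) + 2 = (A*s + 4*s) + 2 = (4*s + A*s) + 2 = 2 + 4*s + A*s)
(-17*3)*S(4, f) = (-17*3)*(2 + 4*(-17) + 4*(-17)) = -51*(2 - 68 - 68) = -51*(-134) = 6834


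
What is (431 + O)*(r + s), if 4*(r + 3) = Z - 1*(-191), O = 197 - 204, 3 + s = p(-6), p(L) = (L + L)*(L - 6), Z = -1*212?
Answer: 56286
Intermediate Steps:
Z = -212
p(L) = 2*L*(-6 + L) (p(L) = (2*L)*(-6 + L) = 2*L*(-6 + L))
s = 141 (s = -3 + 2*(-6)*(-6 - 6) = -3 + 2*(-6)*(-12) = -3 + 144 = 141)
O = -7
r = -33/4 (r = -3 + (-212 - 1*(-191))/4 = -3 + (-212 + 191)/4 = -3 + (¼)*(-21) = -3 - 21/4 = -33/4 ≈ -8.2500)
(431 + O)*(r + s) = (431 - 7)*(-33/4 + 141) = 424*(531/4) = 56286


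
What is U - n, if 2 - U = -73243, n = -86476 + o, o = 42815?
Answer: 116906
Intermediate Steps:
n = -43661 (n = -86476 + 42815 = -43661)
U = 73245 (U = 2 - 1*(-73243) = 2 + 73243 = 73245)
U - n = 73245 - 1*(-43661) = 73245 + 43661 = 116906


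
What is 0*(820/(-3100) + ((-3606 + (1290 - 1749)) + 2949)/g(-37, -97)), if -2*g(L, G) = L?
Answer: 0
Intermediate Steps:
g(L, G) = -L/2
0*(820/(-3100) + ((-3606 + (1290 - 1749)) + 2949)/g(-37, -97)) = 0*(820/(-3100) + ((-3606 + (1290 - 1749)) + 2949)/((-½*(-37)))) = 0*(820*(-1/3100) + ((-3606 - 459) + 2949)/(37/2)) = 0*(-41/155 + (-4065 + 2949)*(2/37)) = 0*(-41/155 - 1116*2/37) = 0*(-41/155 - 2232/37) = 0*(-347477/5735) = 0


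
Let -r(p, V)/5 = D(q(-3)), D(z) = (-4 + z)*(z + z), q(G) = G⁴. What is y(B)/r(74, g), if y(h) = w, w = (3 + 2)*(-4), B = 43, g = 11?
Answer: 2/6237 ≈ 0.00032067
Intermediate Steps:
D(z) = 2*z*(-4 + z) (D(z) = (-4 + z)*(2*z) = 2*z*(-4 + z))
r(p, V) = -62370 (r(p, V) = -10*(-3)⁴*(-4 + (-3)⁴) = -10*81*(-4 + 81) = -10*81*77 = -5*12474 = -62370)
w = -20 (w = 5*(-4) = -20)
y(h) = -20
y(B)/r(74, g) = -20/(-62370) = -20*(-1/62370) = 2/6237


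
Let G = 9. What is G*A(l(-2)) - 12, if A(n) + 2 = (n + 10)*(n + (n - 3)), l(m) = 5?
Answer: 915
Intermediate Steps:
A(n) = -2 + (-3 + 2*n)*(10 + n) (A(n) = -2 + (n + 10)*(n + (n - 3)) = -2 + (10 + n)*(n + (-3 + n)) = -2 + (10 + n)*(-3 + 2*n) = -2 + (-3 + 2*n)*(10 + n))
G*A(l(-2)) - 12 = 9*(-32 + 2*5² + 17*5) - 12 = 9*(-32 + 2*25 + 85) - 12 = 9*(-32 + 50 + 85) - 12 = 9*103 - 12 = 927 - 12 = 915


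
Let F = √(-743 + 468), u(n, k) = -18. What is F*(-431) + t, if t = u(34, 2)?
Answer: -18 - 2155*I*√11 ≈ -18.0 - 7147.3*I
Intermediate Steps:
t = -18
F = 5*I*√11 (F = √(-275) = 5*I*√11 ≈ 16.583*I)
F*(-431) + t = (5*I*√11)*(-431) - 18 = -2155*I*√11 - 18 = -18 - 2155*I*√11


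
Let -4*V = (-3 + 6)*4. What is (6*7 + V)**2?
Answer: 1521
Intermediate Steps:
V = -3 (V = -(-3 + 6)*4/4 = -3*4/4 = -1/4*12 = -3)
(6*7 + V)**2 = (6*7 - 3)**2 = (42 - 3)**2 = 39**2 = 1521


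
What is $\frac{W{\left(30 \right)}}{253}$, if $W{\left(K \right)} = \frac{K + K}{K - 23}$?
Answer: $\frac{60}{1771} \approx 0.033879$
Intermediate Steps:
$W{\left(K \right)} = \frac{2 K}{-23 + K}$
$\frac{W{\left(30 \right)}}{253} = \frac{2 \cdot 30 \frac{1}{-23 + 30}}{253} = 2 \cdot 30 \cdot \frac{1}{7} \cdot \frac{1}{253} = \frac{60}{7} \cdot \frac{1}{253} = \frac{60}{1771}$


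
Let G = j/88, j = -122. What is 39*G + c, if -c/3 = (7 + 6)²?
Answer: -24687/44 ≈ -561.07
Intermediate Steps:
G = -61/44 (G = -122/88 = -122*1/88 = -61/44 ≈ -1.3864)
c = -507 (c = -3*(7 + 6)² = -3*13² = -3*169 = -507)
39*G + c = 39*(-61/44) - 507 = -2379/44 - 507 = -24687/44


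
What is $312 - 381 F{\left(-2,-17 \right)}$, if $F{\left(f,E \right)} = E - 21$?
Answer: $14790$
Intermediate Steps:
$F{\left(f,E \right)} = -21 + E$
$312 - 381 F{\left(-2,-17 \right)} = 312 - 381 \left(-21 - 17\right) = 312 - -14478 = 312 + 14478 = 14790$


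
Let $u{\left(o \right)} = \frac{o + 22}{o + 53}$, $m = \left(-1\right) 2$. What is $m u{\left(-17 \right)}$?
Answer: $- \frac{5}{18} \approx -0.27778$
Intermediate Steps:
$m = -2$
$u{\left(o \right)} = \frac{22 + o}{53 + o}$
$m u{\left(-17 \right)} = - 2 \frac{22 - 17}{53 - 17} = - 2 \cdot \frac{1}{36} \cdot 5 = \left(-2\right) \frac{5}{36} = - \frac{5}{18}$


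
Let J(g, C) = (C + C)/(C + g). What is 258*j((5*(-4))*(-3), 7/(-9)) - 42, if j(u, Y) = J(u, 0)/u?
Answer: -42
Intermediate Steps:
J(g, C) = 2*C/(C + g) (J(g, C) = (2*C)/(C + g) = 2*C/(C + g))
j(u, Y) = 0 (j(u, Y) = (2*0/(0 + u))/u = (2*0/u)/u = 0/u = 0)
258*j((5*(-4))*(-3), 7/(-9)) - 42 = 258*0 - 42 = 0 - 42 = -42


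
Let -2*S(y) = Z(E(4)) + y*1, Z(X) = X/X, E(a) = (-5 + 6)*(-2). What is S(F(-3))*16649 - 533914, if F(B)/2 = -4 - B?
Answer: -1051179/2 ≈ -5.2559e+5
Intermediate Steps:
E(a) = -2 (E(a) = 1*(-2) = -2)
Z(X) = 1
F(B) = -8 - 2*B (F(B) = 2*(-4 - B) = -8 - 2*B)
S(y) = -½ - y/2 (S(y) = -(1 + y*1)/2 = -(1 + y)/2 = -½ - y/2)
S(F(-3))*16649 - 533914 = (-½ - (-8 - 2*(-3))/2)*16649 - 533914 = (-½ - (-8 + 6)/2)*16649 - 533914 = (-½ - ½*(-2))*16649 - 533914 = (-½ + 1)*16649 - 533914 = (½)*16649 - 533914 = 16649/2 - 533914 = -1051179/2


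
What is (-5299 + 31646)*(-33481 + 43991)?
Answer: 276906970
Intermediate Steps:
(-5299 + 31646)*(-33481 + 43991) = 26347*10510 = 276906970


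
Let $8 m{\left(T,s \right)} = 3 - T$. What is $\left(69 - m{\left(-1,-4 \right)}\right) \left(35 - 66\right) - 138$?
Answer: $- \frac{4523}{2} \approx -2261.5$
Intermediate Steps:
$m{\left(T,s \right)} = \frac{3}{8} - \frac{T}{8}$ ($m{\left(T,s \right)} = \frac{3 - T}{8} = \frac{3}{8} - \frac{T}{8}$)
$\left(69 - m{\left(-1,-4 \right)}\right) \left(35 - 66\right) - 138 = \left(69 - \left(\frac{3}{8} - - \frac{1}{8}\right)\right) \left(35 - 66\right) - 138 = \left(69 - \left(\frac{3}{8} + \frac{1}{8}\right)\right) \left(35 - 66\right) - 138 = \left(69 - \frac{1}{2}\right) \left(-31\right) - 138 = \frac{137}{2} \left(-31\right) - 138 = - \frac{4247}{2} - 138 = - \frac{4523}{2}$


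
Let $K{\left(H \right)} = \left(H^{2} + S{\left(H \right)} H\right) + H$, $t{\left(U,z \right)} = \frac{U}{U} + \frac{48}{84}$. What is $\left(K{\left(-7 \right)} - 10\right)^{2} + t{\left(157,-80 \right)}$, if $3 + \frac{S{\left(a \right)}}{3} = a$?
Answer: $\frac{409959}{7} \approx 58566.0$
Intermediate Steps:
$t{\left(U,z \right)} = \frac{11}{7}$ ($t{\left(U,z \right)} = 1 + 48 \cdot \frac{1}{84} = 1 + \frac{4}{7} = \frac{11}{7}$)
$S{\left(a \right)} = -9 + 3 a$
$K{\left(H \right)} = H + H^{2} + H \left(-9 + 3 H\right)$ ($K{\left(H \right)} = \left(H^{2} + \left(-9 + 3 H\right) H\right) + H = \left(H^{2} + H \left(-9 + 3 H\right)\right) + H = H + H^{2} + H \left(-9 + 3 H\right)$)
$\left(K{\left(-7 \right)} - 10\right)^{2} + t{\left(157,-80 \right)} = \left(4 \left(-7\right) \left(-2 - 7\right) - 10\right)^{2} + \frac{11}{7} = \left(4 \left(-7\right) \left(-9\right) - 10\right)^{2} + \frac{11}{7} = \left(252 - 10\right)^{2} + \frac{11}{7} = 242^{2} + \frac{11}{7} = 58564 + \frac{11}{7} = \frac{409959}{7}$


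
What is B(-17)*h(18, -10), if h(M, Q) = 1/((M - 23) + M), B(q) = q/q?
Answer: 1/13 ≈ 0.076923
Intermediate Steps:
B(q) = 1
h(M, Q) = 1/(-23 + 2*M) (h(M, Q) = 1/((-23 + M) + M) = 1/(-23 + 2*M))
B(-17)*h(18, -10) = 1/(-23 + 2*18) = 1/(-23 + 36) = 1/13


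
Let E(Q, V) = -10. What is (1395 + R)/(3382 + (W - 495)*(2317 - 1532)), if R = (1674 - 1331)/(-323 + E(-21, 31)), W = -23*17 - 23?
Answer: -464192/236490939 ≈ -0.0019628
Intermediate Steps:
W = -414 (W = -391 - 23 = -414)
R = -343/333 (R = (1674 - 1331)/(-323 - 10) = 343/(-333) = 343*(-1/333) = -343/333 ≈ -1.0300)
(1395 + R)/(3382 + (W - 495)*(2317 - 1532)) = (1395 - 343/333)/(3382 + (-414 - 495)*(2317 - 1532)) = 464192/(333*(3382 - 909*785)) = 464192/(333*(3382 - 713565)) = (464192/333)/(-710183) = (464192/333)*(-1/710183) = -464192/236490939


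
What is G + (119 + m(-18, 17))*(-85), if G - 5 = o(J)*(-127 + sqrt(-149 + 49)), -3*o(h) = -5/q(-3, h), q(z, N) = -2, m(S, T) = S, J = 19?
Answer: -50845/6 - 25*I/3 ≈ -8474.2 - 8.3333*I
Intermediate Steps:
o(h) = -5/6 (o(h) = -(-5)/(3*(-2)) = -(-5)*(-1)/(3*2) = -1/3*5/2 = -5/6)
G = 665/6 - 25*I/3 (G = 5 - 5*(-127 + sqrt(-149 + 49))/6 = 5 - 5*(-127 + sqrt(-100))/6 = 5 - 5*(-127 + 10*I)/6 = 5 + (635/6 - 25*I/3) = 665/6 - 25*I/3 ≈ 110.83 - 8.3333*I)
G + (119 + m(-18, 17))*(-85) = (665/6 - 25*I/3) + (119 - 18)*(-85) = (665/6 - 25*I/3) + 101*(-85) = (665/6 - 25*I/3) - 8585 = -50845/6 - 25*I/3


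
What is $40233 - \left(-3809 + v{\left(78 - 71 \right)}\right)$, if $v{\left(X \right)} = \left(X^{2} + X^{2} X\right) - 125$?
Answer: $43775$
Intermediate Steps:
$v{\left(X \right)} = -125 + X^{2} + X^{3}$ ($v{\left(X \right)} = \left(X^{2} + X^{3}\right) - 125 = -125 + X^{2} + X^{3}$)
$40233 - \left(-3809 + v{\left(78 - 71 \right)}\right) = 40233 - \left(-3809 + \left(-125 + \left(78 - 71\right)^{2} + \left(78 - 71\right)^{3}\right)\right) = 40233 - \left(-3809 + \left(-125 + 7^{2} + 7^{3}\right)\right) = 40233 - \left(-3809 + \left(-125 + 49 + 343\right)\right) = 40233 - \left(-3809 + 267\right) = 40233 - -3542 = 40233 + 3542 = 43775$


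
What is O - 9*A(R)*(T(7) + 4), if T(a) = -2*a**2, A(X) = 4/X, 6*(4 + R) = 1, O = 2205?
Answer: 30411/23 ≈ 1322.2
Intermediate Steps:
R = -23/6 (R = -4 + (1/6)*1 = -4 + 1/6 = -23/6 ≈ -3.8333)
O - 9*A(R)*(T(7) + 4) = 2205 - 9*(4/(-23/6))*(-2*7**2 + 4) = 2205 - 9*(4*(-6/23))*(-2*49 + 4) = 2205 - 9*(-24/23)*(-98 + 4) = 2205 - (-216)*(-94)/23 = 2205 - 1*20304/23 = 2205 - 20304/23 = 30411/23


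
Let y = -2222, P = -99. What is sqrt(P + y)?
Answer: I*sqrt(2321) ≈ 48.177*I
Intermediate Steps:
sqrt(P + y) = sqrt(-99 - 2222) = sqrt(-2321) = I*sqrt(2321)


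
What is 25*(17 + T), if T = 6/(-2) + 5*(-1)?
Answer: 225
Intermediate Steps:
T = -8 (T = 6*(-1/2) - 5 = -3 - 5 = -8)
25*(17 + T) = 25*(17 - 8) = 25*9 = 225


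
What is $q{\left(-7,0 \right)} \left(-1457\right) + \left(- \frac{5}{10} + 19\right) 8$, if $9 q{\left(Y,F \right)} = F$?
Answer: $148$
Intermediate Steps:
$q{\left(Y,F \right)} = \frac{F}{9}$
$q{\left(-7,0 \right)} \left(-1457\right) + \left(- \frac{5}{10} + 19\right) 8 = \frac{1}{9} \cdot 0 \left(-1457\right) + \left(- \frac{5}{10} + 19\right) 8 = 0 \left(-1457\right) + \left(\left(-5\right) \frac{1}{10} + 19\right) 8 = 0 + \left(- \frac{1}{2} + 19\right) 8 = 0 + \frac{37}{2} \cdot 8 = 0 + 148 = 148$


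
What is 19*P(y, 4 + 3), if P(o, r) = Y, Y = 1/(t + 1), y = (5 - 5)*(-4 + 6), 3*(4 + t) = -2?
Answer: -57/11 ≈ -5.1818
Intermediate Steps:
t = -14/3 (t = -4 + (⅓)*(-2) = -4 - ⅔ = -14/3 ≈ -4.6667)
y = 0 (y = 0*2 = 0)
Y = -3/11 (Y = 1/(-14/3 + 1) = 1/(-11/3) = -3/11 ≈ -0.27273)
P(o, r) = -3/11
19*P(y, 4 + 3) = 19*(-3/11) = -57/11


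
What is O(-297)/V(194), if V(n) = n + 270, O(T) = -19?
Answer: -19/464 ≈ -0.040948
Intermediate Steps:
V(n) = 270 + n
O(-297)/V(194) = -19/(270 + 194) = -19/464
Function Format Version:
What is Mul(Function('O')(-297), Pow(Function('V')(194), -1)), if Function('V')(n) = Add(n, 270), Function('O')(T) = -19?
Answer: Rational(-19, 464) ≈ -0.040948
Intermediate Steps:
Function('V')(n) = Add(270, n)
Mul(Function('O')(-297), Pow(Function('V')(194), -1)) = Mul(-19, Pow(Add(270, 194), -1)) = Mul(-19, Pow(464, -1)) = Mul(-19, Rational(1, 464)) = Rational(-19, 464)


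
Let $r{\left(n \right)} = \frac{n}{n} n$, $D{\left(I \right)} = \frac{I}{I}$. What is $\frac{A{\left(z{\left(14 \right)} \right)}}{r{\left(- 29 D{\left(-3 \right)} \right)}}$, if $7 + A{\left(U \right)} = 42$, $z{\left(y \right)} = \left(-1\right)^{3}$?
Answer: $- \frac{35}{29} \approx -1.2069$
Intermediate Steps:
$z{\left(y \right)} = -1$
$A{\left(U \right)} = 35$ ($A{\left(U \right)} = -7 + 42 = 35$)
$D{\left(I \right)} = 1$
$r{\left(n \right)} = n$ ($r{\left(n \right)} = 1 n = n$)
$\frac{A{\left(z{\left(14 \right)} \right)}}{r{\left(- 29 D{\left(-3 \right)} \right)}} = \frac{35}{\left(-29\right) 1} = \frac{35}{-29} = 35 \left(- \frac{1}{29}\right) = - \frac{35}{29}$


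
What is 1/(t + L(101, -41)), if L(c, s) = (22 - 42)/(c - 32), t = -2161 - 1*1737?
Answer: -69/268982 ≈ -0.00025652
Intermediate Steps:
t = -3898 (t = -2161 - 1737 = -3898)
L(c, s) = -20/(-32 + c)
1/(t + L(101, -41)) = 1/(-3898 - 20/(-32 + 101)) = 1/(-3898 - 20/69) = 1/(-268982/69) = -69/268982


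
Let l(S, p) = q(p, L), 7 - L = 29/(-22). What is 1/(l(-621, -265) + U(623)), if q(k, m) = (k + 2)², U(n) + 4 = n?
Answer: 1/69788 ≈ 1.4329e-5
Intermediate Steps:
U(n) = -4 + n
L = 183/22 (L = 7 - 29/(-22) = 7 - 29*(-1)/22 = 7 - 1*(-29/22) = 7 + 29/22 = 183/22 ≈ 8.3182)
q(k, m) = (2 + k)²
l(S, p) = (2 + p)²
1/(l(-621, -265) + U(623)) = 1/((2 - 265)² + (-4 + 623)) = 1/((-263)² + 619) = 1/(69169 + 619) = 1/69788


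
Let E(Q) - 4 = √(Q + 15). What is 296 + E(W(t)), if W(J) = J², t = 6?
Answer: 300 + √51 ≈ 307.14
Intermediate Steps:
E(Q) = 4 + √(15 + Q) (E(Q) = 4 + √(Q + 15) = 4 + √(15 + Q))
296 + E(W(t)) = 296 + (4 + √(15 + 6²)) = 296 + (4 + √(15 + 36)) = 296 + (4 + √51) = 300 + √51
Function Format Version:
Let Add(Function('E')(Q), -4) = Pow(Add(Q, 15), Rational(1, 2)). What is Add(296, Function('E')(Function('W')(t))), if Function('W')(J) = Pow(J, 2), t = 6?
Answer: Add(300, Pow(51, Rational(1, 2))) ≈ 307.14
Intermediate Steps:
Function('E')(Q) = Add(4, Pow(Add(15, Q), Rational(1, 2))) (Function('E')(Q) = Add(4, Pow(Add(Q, 15), Rational(1, 2))) = Add(4, Pow(Add(15, Q), Rational(1, 2))))
Add(296, Function('E')(Function('W')(t))) = Add(296, Add(4, Pow(Add(15, Pow(6, 2)), Rational(1, 2)))) = Add(296, Add(4, Pow(Add(15, 36), Rational(1, 2)))) = Add(296, Add(4, Pow(51, Rational(1, 2)))) = Add(300, Pow(51, Rational(1, 2)))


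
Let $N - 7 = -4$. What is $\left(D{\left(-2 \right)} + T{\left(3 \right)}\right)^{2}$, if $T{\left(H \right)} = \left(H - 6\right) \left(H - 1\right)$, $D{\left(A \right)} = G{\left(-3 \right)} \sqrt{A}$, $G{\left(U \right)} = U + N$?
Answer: $36$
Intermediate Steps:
$N = 3$ ($N = 7 - 4 = 3$)
$G{\left(U \right)} = 3 + U$ ($G{\left(U \right)} = U + 3 = 3 + U$)
$D{\left(A \right)} = 0$ ($D{\left(A \right)} = \left(3 - 3\right) \sqrt{A} = 0 \sqrt{A} = 0$)
$T{\left(H \right)} = \left(-1 + H\right) \left(-6 + H\right)$ ($T{\left(H \right)} = \left(-6 + H\right) \left(-1 + H\right) = \left(-1 + H\right) \left(-6 + H\right)$)
$\left(D{\left(-2 \right)} + T{\left(3 \right)}\right)^{2} = \left(0 + \left(6 + 3^{2} - 21\right)\right)^{2} = \left(0 + \left(6 + 9 - 21\right)\right)^{2} = \left(0 - 6\right)^{2} = \left(-6\right)^{2} = 36$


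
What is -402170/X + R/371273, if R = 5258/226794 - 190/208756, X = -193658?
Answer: 883656734127025243493/425509587671695742922 ≈ 2.0767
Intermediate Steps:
R = 263637047/11836152066 (R = 5258*(1/226794) - 190*1/208756 = 2629/113397 - 95/104378 = 263637047/11836152066 ≈ 0.022274)
-402170/X + R/371273 = -402170/(-193658) + (263637047/11836152066)/371273 = -402170*(-1/193658) + (263637047/11836152066)*(1/371273) = 201085/96829 + 263637047/4394443686000018 = 883656734127025243493/425509587671695742922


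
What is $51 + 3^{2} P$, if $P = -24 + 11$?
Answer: $-66$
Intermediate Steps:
$P = -13$
$51 + 3^{2} P = 51 + 3^{2} \left(-13\right) = 51 + 9 \left(-13\right) = 51 - 117 = -66$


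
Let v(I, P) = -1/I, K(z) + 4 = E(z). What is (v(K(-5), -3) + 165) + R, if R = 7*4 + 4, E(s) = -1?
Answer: 986/5 ≈ 197.20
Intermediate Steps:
K(z) = -5 (K(z) = -4 - 1 = -5)
R = 32 (R = 28 + 4 = 32)
(v(K(-5), -3) + 165) + R = (-1/(-5) + 165) + 32 = (-1*(-1/5) + 165) + 32 = (1/5 + 165) + 32 = 826/5 + 32 = 986/5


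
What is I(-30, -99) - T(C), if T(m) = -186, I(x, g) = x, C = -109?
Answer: 156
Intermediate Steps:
I(-30, -99) - T(C) = -30 - 1*(-186) = -30 + 186 = 156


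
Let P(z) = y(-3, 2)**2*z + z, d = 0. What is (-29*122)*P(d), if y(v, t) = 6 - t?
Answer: 0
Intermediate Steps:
P(z) = 17*z (P(z) = (6 - 1*2)**2*z + z = (6 - 2)**2*z + z = 4**2*z + z = 16*z + z = 17*z)
(-29*122)*P(d) = (-29*122)*(17*0) = -3538*0 = 0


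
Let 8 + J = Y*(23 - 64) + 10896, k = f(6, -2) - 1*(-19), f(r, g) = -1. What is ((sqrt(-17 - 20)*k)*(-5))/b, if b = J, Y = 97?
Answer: -90*I*sqrt(37)/6911 ≈ -0.079214*I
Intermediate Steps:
k = 18 (k = -1 - 1*(-19) = -1 + 19 = 18)
J = 6911 (J = -8 + (97*(23 - 64) + 10896) = -8 + (97*(-41) + 10896) = -8 + (-3977 + 10896) = -8 + 6919 = 6911)
b = 6911
((sqrt(-17 - 20)*k)*(-5))/b = ((sqrt(-17 - 20)*18)*(-5))/6911 = ((sqrt(-37)*18)*(-5))*(1/6911) = (((I*sqrt(37))*18)*(-5))*(1/6911) = ((18*I*sqrt(37))*(-5))*(1/6911) = -90*I*sqrt(37)*(1/6911) = -90*I*sqrt(37)/6911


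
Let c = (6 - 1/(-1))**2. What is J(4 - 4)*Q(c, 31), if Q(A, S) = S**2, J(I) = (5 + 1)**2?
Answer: 34596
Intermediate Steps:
c = 49 (c = (6 - 1*(-1))**2 = (6 + 1)**2 = 7**2 = 49)
J(I) = 36 (J(I) = 6**2 = 36)
J(4 - 4)*Q(c, 31) = 36*31**2 = 36*961 = 34596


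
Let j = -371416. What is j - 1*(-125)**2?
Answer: -387041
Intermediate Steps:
j - 1*(-125)**2 = -371416 - 1*(-125)**2 = -371416 - 1*15625 = -371416 - 15625 = -387041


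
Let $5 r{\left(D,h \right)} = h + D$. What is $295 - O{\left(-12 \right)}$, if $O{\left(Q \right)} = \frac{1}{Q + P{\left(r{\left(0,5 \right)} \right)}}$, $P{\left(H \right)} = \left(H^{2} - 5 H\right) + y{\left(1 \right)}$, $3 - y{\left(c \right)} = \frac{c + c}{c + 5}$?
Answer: $\frac{11803}{40} \approx 295.08$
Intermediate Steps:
$r{\left(D,h \right)} = \frac{D}{5} + \frac{h}{5}$ ($r{\left(D,h \right)} = \frac{h + D}{5} = \frac{D + h}{5} = \frac{D}{5} + \frac{h}{5}$)
$y{\left(c \right)} = 3 - \frac{2 c}{5 + c}$ ($y{\left(c \right)} = 3 - \frac{c + c}{c + 5} = 3 - \frac{2 c}{5 + c}$)
$P{\left(H \right)} = \frac{8}{3} + H^{2} - 5 H$ ($P{\left(H \right)} = \left(H^{2} - 5 H\right) + \frac{15 + 1}{5 + 1} = \left(H^{2} - 5 H\right) + \frac{1}{6} \cdot 16 = \left(H^{2} - 5 H\right) + \frac{8}{3} = \frac{8}{3} + H^{2} - 5 H$)
$O{\left(Q \right)} = \frac{1}{- \frac{4}{3} + Q}$ ($O{\left(Q \right)} = \frac{1}{Q + \left(\frac{8}{3} + \left(\frac{1}{5} \cdot 0 + \frac{1}{5} \cdot 5\right)^{2} - 5 \left(\frac{1}{5} \cdot 0 + \frac{1}{5} \cdot 5\right)\right)} = \frac{1}{Q + \left(\frac{8}{3} + \left(0 + 1\right)^{2} - 5 \left(0 + 1\right)\right)} = \frac{1}{Q + \left(\frac{8}{3} + 1^{2} - 5\right)} = \frac{1}{Q + \left(\frac{8}{3} + 1 - 5\right)} = \frac{1}{Q - \frac{4}{3}} = \frac{1}{- \frac{4}{3} + Q}$)
$295 - O{\left(-12 \right)} = 295 - \frac{3}{-4 + 3 \left(-12\right)} = 295 - \frac{3}{-4 - 36} = 295 - \frac{3}{-40} = 295 - 3 \left(- \frac{1}{40}\right) = 295 - - \frac{3}{40} = 295 + \frac{3}{40} = \frac{11803}{40}$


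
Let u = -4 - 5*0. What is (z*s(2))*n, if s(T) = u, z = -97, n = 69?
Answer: 26772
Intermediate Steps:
u = -4 (u = -4 + 0 = -4)
s(T) = -4
(z*s(2))*n = -97*(-4)*69 = 388*69 = 26772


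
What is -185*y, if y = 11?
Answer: -2035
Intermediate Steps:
-185*y = -185*11 = -37*55 = -2035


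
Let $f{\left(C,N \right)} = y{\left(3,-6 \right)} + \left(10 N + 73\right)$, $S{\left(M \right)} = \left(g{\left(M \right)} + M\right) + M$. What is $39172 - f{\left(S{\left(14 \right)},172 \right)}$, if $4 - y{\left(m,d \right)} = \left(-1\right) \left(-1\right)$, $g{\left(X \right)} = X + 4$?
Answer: $37376$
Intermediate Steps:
$g{\left(X \right)} = 4 + X$
$y{\left(m,d \right)} = 3$ ($y{\left(m,d \right)} = 4 - \left(-1\right) \left(-1\right) = 4 - 1 = 3$)
$S{\left(M \right)} = 4 + 3 M$ ($S{\left(M \right)} = \left(\left(4 + M\right) + M\right) + M = \left(4 + 2 M\right) + M = 4 + 3 M$)
$f{\left(C,N \right)} = 76 + 10 N$ ($f{\left(C,N \right)} = 3 + \left(10 N + 73\right) = 3 + \left(73 + 10 N\right) = 76 + 10 N$)
$39172 - f{\left(S{\left(14 \right)},172 \right)} = 39172 - \left(76 + 10 \cdot 172\right) = 39172 - \left(76 + 1720\right) = 39172 - 1796 = 37376$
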